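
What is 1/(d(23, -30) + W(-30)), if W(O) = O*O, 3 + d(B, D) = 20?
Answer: 1/917 ≈ 0.0010905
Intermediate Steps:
d(B, D) = 17 (d(B, D) = -3 + 20 = 17)
W(O) = O**2
1/(d(23, -30) + W(-30)) = 1/(17 + (-30)**2) = 1/(17 + 900) = 1/917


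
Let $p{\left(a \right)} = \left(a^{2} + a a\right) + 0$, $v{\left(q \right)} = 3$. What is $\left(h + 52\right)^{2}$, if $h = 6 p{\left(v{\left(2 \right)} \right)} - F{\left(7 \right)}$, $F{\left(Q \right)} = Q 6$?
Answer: $13924$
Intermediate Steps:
$F{\left(Q \right)} = 6 Q$
$p{\left(a \right)} = 2 a^{2}$ ($p{\left(a \right)} = \left(a^{2} + a^{2}\right) + 0 = 2 a^{2} + 0 = 2 a^{2}$)
$h = 66$ ($h = 6 \cdot 2 \cdot 3^{2} - 6 \cdot 7 = 6 \cdot 2 \cdot 9 - 42 = 6 \cdot 18 - 42 = 108 - 42 = 66$)
$\left(h + 52\right)^{2} = \left(66 + 52\right)^{2} = 118^{2} = 13924$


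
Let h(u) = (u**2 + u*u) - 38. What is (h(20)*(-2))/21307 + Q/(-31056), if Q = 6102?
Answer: -29557443/110285032 ≈ -0.26801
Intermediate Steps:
h(u) = -38 + 2*u**2 (h(u) = (u**2 + u**2) - 38 = 2*u**2 - 38 = -38 + 2*u**2)
(h(20)*(-2))/21307 + Q/(-31056) = ((-38 + 2*20**2)*(-2))/21307 + 6102/(-31056) = ((-38 + 2*400)*(-2))*(1/21307) + 6102*(-1/31056) = ((-38 + 800)*(-2))*(1/21307) - 1017/5176 = (762*(-2))*(1/21307) - 1017/5176 = -1524*1/21307 - 1017/5176 = -1524/21307 - 1017/5176 = -29557443/110285032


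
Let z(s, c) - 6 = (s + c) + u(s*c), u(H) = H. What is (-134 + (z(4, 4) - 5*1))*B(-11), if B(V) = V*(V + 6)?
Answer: -5995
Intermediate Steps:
B(V) = V*(6 + V)
z(s, c) = 6 + c + s + c*s (z(s, c) = 6 + ((s + c) + s*c) = 6 + ((c + s) + c*s) = 6 + (c + s + c*s) = 6 + c + s + c*s)
(-134 + (z(4, 4) - 5*1))*B(-11) = (-134 + ((6 + 4 + 4 + 4*4) - 5*1))*(-11*(6 - 11)) = (-134 + ((6 + 4 + 4 + 16) - 5))*(-11*(-5)) = (-134 + (30 - 5))*55 = (-134 + 25)*55 = -109*55 = -5995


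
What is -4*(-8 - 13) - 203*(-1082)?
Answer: 219730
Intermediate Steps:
-4*(-8 - 13) - 203*(-1082) = -4*(-21) + 219646 = 84 + 219646 = 219730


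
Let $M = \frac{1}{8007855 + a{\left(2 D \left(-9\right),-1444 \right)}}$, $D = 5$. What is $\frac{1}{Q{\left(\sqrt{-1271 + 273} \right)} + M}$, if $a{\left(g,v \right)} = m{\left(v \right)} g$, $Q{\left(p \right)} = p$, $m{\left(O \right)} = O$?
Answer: $\frac{8137815}{66091584908276551} - \frac{66224032974225 i \sqrt{998}}{66091584908276551} \approx 1.2313 \cdot 10^{-10} - 0.031654 i$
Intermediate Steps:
$a{\left(g,v \right)} = g v$ ($a{\left(g,v \right)} = v g = g v$)
$M = \frac{1}{8137815}$ ($M = \frac{1}{8007855 + 2 \cdot 5 \left(-9\right) \left(-1444\right)} = \frac{1}{8007855 + 10 \left(-9\right) \left(-1444\right)} = \frac{1}{8007855 - -129960} = \frac{1}{8007855 + 129960} = \frac{1}{8137815} \approx 1.2288 \cdot 10^{-7}$)
$\frac{1}{Q{\left(\sqrt{-1271 + 273} \right)} + M} = \frac{1}{\sqrt{-1271 + 273} + \frac{1}{8137815}} = \frac{1}{\sqrt{-998} + \frac{1}{8137815}} = \frac{1}{i \sqrt{998} + \frac{1}{8137815}} = \frac{1}{\frac{1}{8137815} + i \sqrt{998}}$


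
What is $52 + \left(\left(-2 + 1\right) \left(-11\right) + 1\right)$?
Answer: $64$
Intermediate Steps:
$52 + \left(\left(-2 + 1\right) \left(-11\right) + 1\right) = 52 + \left(\left(-1\right) \left(-11\right) + 1\right) = 52 + \left(11 + 1\right) = 52 + 12 = 64$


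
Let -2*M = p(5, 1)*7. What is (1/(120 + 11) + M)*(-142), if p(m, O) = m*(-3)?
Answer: -976747/131 ≈ -7456.1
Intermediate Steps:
p(m, O) = -3*m
M = 105/2 (M = -(-3*5)*7/2 = -(-15)*7/2 = -1/2*(-105) = 105/2 ≈ 52.500)
(1/(120 + 11) + M)*(-142) = (1/(120 + 11) + 105/2)*(-142) = (1/131 + 105/2)*(-142) = (13757/262)*(-142) = -976747/131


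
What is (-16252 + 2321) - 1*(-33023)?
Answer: 19092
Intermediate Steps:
(-16252 + 2321) - 1*(-33023) = -13931 + 33023 = 19092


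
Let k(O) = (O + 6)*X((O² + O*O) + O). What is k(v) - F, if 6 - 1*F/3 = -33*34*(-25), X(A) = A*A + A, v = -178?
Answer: -686802673748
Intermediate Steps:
X(A) = A + A² (X(A) = A² + A = A + A²)
F = -84132 (F = 18 - 3*(-33*34)*(-25) = 18 - (-3366)*(-25) = 18 - 3*28050 = 18 - 84150 = -84132)
k(O) = (6 + O)*(O + 2*O²)*(1 + O + 2*O²) (k(O) = (O + 6)*(((O² + O*O) + O)*(1 + ((O² + O*O) + O))) = (6 + O)*(((O² + O²) + O)*(1 + ((O² + O²) + O))) = (6 + O)*((2*O² + O)*(1 + (2*O² + O))) = (6 + O)*((O + 2*O²)*(1 + (O + 2*O²))) = (6 + O)*((O + 2*O²)*(1 + O + 2*O²)) = (6 + O)*(O + 2*O²)*(1 + O + 2*O²))
k(v) - F = -178*(1 + 2*(-178))*(1 - 178*(1 + 2*(-178)))*(6 - 178) - 1*(-84132) = -178*(1 - 356)*(1 - 178*(1 - 356))*(-172) + 84132 = -178*(-355)*(1 - 178*(-355))*(-172) + 84132 = -178*(-355)*(1 + 63190)*(-172) + 84132 = -178*(-355)*63191*(-172) + 84132 = -686802757880 + 84132 = -686802673748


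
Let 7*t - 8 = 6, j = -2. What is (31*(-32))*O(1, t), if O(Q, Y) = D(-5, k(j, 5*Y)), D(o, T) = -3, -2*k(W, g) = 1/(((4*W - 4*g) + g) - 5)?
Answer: 2976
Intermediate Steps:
t = 2 (t = 8/7 + (⅐)*6 = 8/7 + 6/7 = 2)
k(W, g) = -1/(2*(-5 - 3*g + 4*W)) (k(W, g) = -1/(2*(((4*W - 4*g) + g) - 5)) = -1/(2*(((-4*g + 4*W) + g) - 5)) = -1/(2*((-3*g + 4*W) - 5)) = -1/(2*(-5 - 3*g + 4*W)))
O(Q, Y) = -3
(31*(-32))*O(1, t) = (31*(-32))*(-3) = -992*(-3) = 2976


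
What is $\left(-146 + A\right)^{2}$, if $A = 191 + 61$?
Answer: $11236$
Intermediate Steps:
$A = 252$
$\left(-146 + A\right)^{2} = \left(-146 + 252\right)^{2} = 106^{2} = 11236$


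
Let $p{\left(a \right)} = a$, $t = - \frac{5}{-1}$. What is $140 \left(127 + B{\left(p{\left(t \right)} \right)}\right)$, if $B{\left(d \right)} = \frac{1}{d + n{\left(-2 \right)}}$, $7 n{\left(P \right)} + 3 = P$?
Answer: $\frac{53438}{3} \approx 17813.0$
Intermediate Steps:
$n{\left(P \right)} = - \frac{3}{7} + \frac{P}{7}$
$t = 5$ ($t = \left(-5\right) \left(-1\right) = 5$)
$B{\left(d \right)} = \frac{1}{- \frac{5}{7} + d}$ ($B{\left(d \right)} = \frac{1}{d + \left(- \frac{3}{7} + \frac{1}{7} \left(-2\right)\right)} = \frac{1}{d - \frac{5}{7}} = \frac{1}{- \frac{5}{7} + d}$)
$140 \left(127 + B{\left(p{\left(t \right)} \right)}\right) = 140 \left(127 + \frac{7}{-5 + 7 \cdot 5}\right) = 140 \left(127 + \frac{7}{-5 + 35}\right) = 140 \left(127 + \frac{7}{30}\right) = 140 \cdot \frac{3817}{30} = \frac{53438}{3}$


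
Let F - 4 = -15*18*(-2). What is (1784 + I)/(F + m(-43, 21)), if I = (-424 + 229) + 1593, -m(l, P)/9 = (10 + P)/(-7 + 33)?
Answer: 82732/13865 ≈ 5.9670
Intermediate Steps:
m(l, P) = -45/13 - 9*P/26 (m(l, P) = -9*(10 + P)/(-7 + 33) = -9*(10 + P)/26 = -9*(5/13 + P/26) = -45/13 - 9*P/26)
I = 1398 (I = -195 + 1593 = 1398)
F = 544 (F = 4 - 15*18*(-2) = 4 - 270*(-2) = 4 + 540 = 544)
(1784 + I)/(F + m(-43, 21)) = (1784 + 1398)/(544 + (-45/13 - 9/26*21)) = 3182/(544 + (-45/13 - 189/26)) = 3182/(544 - 279/26) = 3182/(13865/26) = 3182*(26/13865) = 82732/13865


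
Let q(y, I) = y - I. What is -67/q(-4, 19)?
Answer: 67/23 ≈ 2.9130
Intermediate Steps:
-67/q(-4, 19) = -67/(-4 - 1*19) = -67/(-4 - 19) = -67/(-23) = -67*(-1/23) = 67/23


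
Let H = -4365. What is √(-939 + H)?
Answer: 2*I*√1326 ≈ 72.829*I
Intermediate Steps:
√(-939 + H) = √(-939 - 4365) = √(-5304) = 2*I*√1326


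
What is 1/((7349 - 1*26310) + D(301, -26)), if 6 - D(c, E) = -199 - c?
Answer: -1/18455 ≈ -5.4186e-5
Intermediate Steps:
D(c, E) = 205 + c (D(c, E) = 6 - (-199 - c) = 6 + (199 + c) = 205 + c)
1/((7349 - 1*26310) + D(301, -26)) = 1/((7349 - 1*26310) + (205 + 301)) = 1/((7349 - 26310) + 506) = 1/(-18961 + 506) = 1/(-18455) = -1/18455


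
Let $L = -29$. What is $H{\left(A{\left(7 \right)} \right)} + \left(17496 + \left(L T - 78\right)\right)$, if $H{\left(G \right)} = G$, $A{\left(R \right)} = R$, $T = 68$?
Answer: $15453$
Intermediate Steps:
$H{\left(A{\left(7 \right)} \right)} + \left(17496 + \left(L T - 78\right)\right) = 7 + \left(17496 - 2050\right) = 7 + 15446 = 15453$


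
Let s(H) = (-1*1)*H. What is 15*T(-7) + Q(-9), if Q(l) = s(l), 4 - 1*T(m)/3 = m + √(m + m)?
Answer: 504 - 45*I*√14 ≈ 504.0 - 168.37*I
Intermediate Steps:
T(m) = 12 - 3*m - 3*√2*√m (T(m) = 12 - 3*(m + √(m + m)) = 12 - 3*(m + √(2*m)) = 12 - 3*(m + √2*√m) = 12 + (-3*m - 3*√2*√m) = 12 - 3*m - 3*√2*√m)
s(H) = -H
Q(l) = -l
15*T(-7) + Q(-9) = 15*(12 - 3*(-7) - 3*√2*√(-7)) - 1*(-9) = 15*(12 + 21 - 3*√2*I*√7) + 9 = 15*(12 + 21 - 3*I*√14) + 9 = 15*(33 - 3*I*√14) + 9 = (495 - 45*I*√14) + 9 = 504 - 45*I*√14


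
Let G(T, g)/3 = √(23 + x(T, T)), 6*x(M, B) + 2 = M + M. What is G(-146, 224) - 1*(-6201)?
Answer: 6201 + 3*I*√26 ≈ 6201.0 + 15.297*I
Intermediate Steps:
x(M, B) = -⅓ + M/3 (x(M, B) = -⅓ + (M + M)/6 = -⅓ + (2*M)/6 = -⅓ + M/3)
G(T, g) = 3*√(68/3 + T/3) (G(T, g) = 3*√(23 + (-⅓ + T/3)) = 3*√(68/3 + T/3))
G(-146, 224) - 1*(-6201) = √(204 + 3*(-146)) - 1*(-6201) = √(204 - 438) + 6201 = √(-234) + 6201 = 3*I*√26 + 6201 = 6201 + 3*I*√26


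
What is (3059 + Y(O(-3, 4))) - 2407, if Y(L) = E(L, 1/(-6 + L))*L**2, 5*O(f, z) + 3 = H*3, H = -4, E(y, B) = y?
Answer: 625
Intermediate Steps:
O(f, z) = -3 (O(f, z) = -3/5 + (-4*3)/5 = -3/5 + (1/5)*(-12) = -3/5 - 12/5 = -3)
Y(L) = L**3 (Y(L) = L*L**2 = L**3)
(3059 + Y(O(-3, 4))) - 2407 = (3059 + (-3)**3) - 2407 = (3059 - 27) - 2407 = 3032 - 2407 = 625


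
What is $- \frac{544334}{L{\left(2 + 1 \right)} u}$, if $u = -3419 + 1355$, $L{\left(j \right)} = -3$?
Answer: $- \frac{272167}{3096} \approx -87.909$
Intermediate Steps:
$u = -2064$
$- \frac{544334}{L{\left(2 + 1 \right)} u} = - \frac{544334}{\left(-3\right) \left(-2064\right)} = - \frac{544334}{6192} = \left(-544334\right) \frac{1}{6192} = - \frac{272167}{3096}$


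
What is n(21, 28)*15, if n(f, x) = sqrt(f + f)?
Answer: 15*sqrt(42) ≈ 97.211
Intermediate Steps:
n(f, x) = sqrt(2)*sqrt(f) (n(f, x) = sqrt(2*f) = sqrt(2)*sqrt(f))
n(21, 28)*15 = (sqrt(2)*sqrt(21))*15 = sqrt(42)*15 = 15*sqrt(42)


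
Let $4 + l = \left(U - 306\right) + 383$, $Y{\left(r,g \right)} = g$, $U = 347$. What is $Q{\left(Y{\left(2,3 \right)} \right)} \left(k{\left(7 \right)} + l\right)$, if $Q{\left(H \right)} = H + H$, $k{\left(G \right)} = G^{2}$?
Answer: $2814$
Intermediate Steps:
$l = 420$ ($l = -4 + \left(\left(347 - 306\right) + 383\right) = -4 + \left(41 + 383\right) = -4 + 424 = 420$)
$Q{\left(H \right)} = 2 H$
$Q{\left(Y{\left(2,3 \right)} \right)} \left(k{\left(7 \right)} + l\right) = 2 \cdot 3 \left(7^{2} + 420\right) = 6 \left(49 + 420\right) = 6 \cdot 469 = 2814$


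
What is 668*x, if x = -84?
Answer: -56112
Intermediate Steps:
668*x = 668*(-84) = -56112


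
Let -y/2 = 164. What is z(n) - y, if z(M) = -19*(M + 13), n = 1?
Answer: 62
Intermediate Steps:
y = -328 (y = -2*164 = -328)
z(M) = -247 - 19*M (z(M) = -19*(13 + M) = -247 - 19*M)
z(n) - y = (-247 - 19*1) - 1*(-328) = (-247 - 19) + 328 = -266 + 328 = 62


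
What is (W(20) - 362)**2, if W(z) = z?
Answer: 116964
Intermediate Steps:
(W(20) - 362)**2 = (20 - 362)**2 = (-342)**2 = 116964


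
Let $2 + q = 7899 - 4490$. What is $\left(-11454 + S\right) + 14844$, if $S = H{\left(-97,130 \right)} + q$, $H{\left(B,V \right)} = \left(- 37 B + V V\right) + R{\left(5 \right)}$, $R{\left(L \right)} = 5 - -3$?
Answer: $27294$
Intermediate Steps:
$R{\left(L \right)} = 8$ ($R{\left(L \right)} = 5 + 3 = 8$)
$H{\left(B,V \right)} = 8 + V^{2} - 37 B$ ($H{\left(B,V \right)} = \left(- 37 B + V V\right) + 8 = \left(- 37 B + V^{2}\right) + 8 = \left(V^{2} - 37 B\right) + 8 = 8 + V^{2} - 37 B$)
$q = 3407$ ($q = -2 + \left(7899 - 4490\right) = -2 + 3409 = 3407$)
$S = 23904$ ($S = \left(8 + 130^{2} - -3589\right) + 3407 = \left(8 + 16900 + 3589\right) + 3407 = 20497 + 3407 = 23904$)
$\left(-11454 + S\right) + 14844 = \left(-11454 + 23904\right) + 14844 = 12450 + 14844 = 27294$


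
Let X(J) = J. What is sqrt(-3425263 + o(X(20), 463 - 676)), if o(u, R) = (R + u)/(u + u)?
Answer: 7*I*sqrt(27961370)/20 ≈ 1850.7*I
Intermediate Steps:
o(u, R) = (R + u)/(2*u) (o(u, R) = (R + u)/((2*u)) = (R + u)*(1/(2*u)) = (R + u)/(2*u))
sqrt(-3425263 + o(X(20), 463 - 676)) = sqrt(-3425263 + (1/2)*((463 - 676) + 20)/20) = sqrt(-3425263 + (1/2)*(1/20)*(-213 + 20)) = sqrt(-3425263 + (1/2)*(1/20)*(-193)) = sqrt(-3425263 - 193/40) = sqrt(-137010713/40) = 7*I*sqrt(27961370)/20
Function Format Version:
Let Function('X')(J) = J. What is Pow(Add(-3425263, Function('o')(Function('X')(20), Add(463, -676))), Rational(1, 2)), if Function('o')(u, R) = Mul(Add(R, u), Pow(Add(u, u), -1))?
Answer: Mul(Rational(7, 20), I, Pow(27961370, Rational(1, 2))) ≈ Mul(1850.7, I)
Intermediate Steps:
Function('o')(u, R) = Mul(Rational(1, 2), Pow(u, -1), Add(R, u)) (Function('o')(u, R) = Mul(Add(R, u), Pow(Mul(2, u), -1)) = Mul(Add(R, u), Mul(Rational(1, 2), Pow(u, -1))) = Mul(Rational(1, 2), Pow(u, -1), Add(R, u)))
Pow(Add(-3425263, Function('o')(Function('X')(20), Add(463, -676))), Rational(1, 2)) = Pow(Add(-3425263, Mul(Rational(1, 2), Pow(20, -1), Add(Add(463, -676), 20))), Rational(1, 2)) = Pow(Add(-3425263, Mul(Rational(1, 2), Rational(1, 20), Add(-213, 20))), Rational(1, 2)) = Pow(Add(-3425263, Mul(Rational(1, 2), Rational(1, 20), -193)), Rational(1, 2)) = Pow(Add(-3425263, Rational(-193, 40)), Rational(1, 2)) = Pow(Rational(-137010713, 40), Rational(1, 2)) = Mul(Rational(7, 20), I, Pow(27961370, Rational(1, 2)))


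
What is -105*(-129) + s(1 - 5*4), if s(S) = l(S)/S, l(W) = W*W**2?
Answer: 13906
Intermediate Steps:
l(W) = W**3
s(S) = S**2 (s(S) = S**3/S = S**2)
-105*(-129) + s(1 - 5*4) = -105*(-129) + (1 - 5*4)**2 = 13545 + (1 - 20)**2 = 13545 + (-19)**2 = 13545 + 361 = 13906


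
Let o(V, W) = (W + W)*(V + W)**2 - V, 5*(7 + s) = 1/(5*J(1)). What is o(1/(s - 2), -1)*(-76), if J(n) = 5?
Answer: 28305269/157922 ≈ 179.24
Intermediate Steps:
s = -874/125 (s = -7 + (1/(5*5))/5 = -7 + ((1/5)*(1/5))/5 = -7 + (1/5)*(1/25) = -7 + 1/125 = -874/125 ≈ -6.9920)
o(V, W) = -V + 2*W*(V + W)**2 (o(V, W) = (2*W)*(V + W)**2 - V = 2*W*(V + W)**2 - V = -V + 2*W*(V + W)**2)
o(1/(s - 2), -1)*(-76) = (-1/(-874/125 - 2) + 2*(-1)*(1/(-874/125 - 2) - 1)**2)*(-76) = (-1/(-1124/125) + 2*(-1)*(1/(-1124/125) - 1)**2)*(-76) = (-1*(-125/1124) + 2*(-1)*(-125/1124 - 1)**2)*(-76) = (125/1124 + 2*(-1)*(-1249/1124)**2)*(-76) = (125/1124 + 2*(-1)*(1560001/1263376))*(-76) = (125/1124 - 1560001/631688)*(-76) = -1489751/631688*(-76) = 28305269/157922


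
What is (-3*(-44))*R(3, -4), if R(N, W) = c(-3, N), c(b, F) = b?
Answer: -396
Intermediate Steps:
R(N, W) = -3
(-3*(-44))*R(3, -4) = -3*(-44)*(-3) = 132*(-3) = -396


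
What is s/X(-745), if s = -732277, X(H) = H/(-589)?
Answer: -431311153/745 ≈ -5.7894e+5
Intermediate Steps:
X(H) = -H/589 (X(H) = H*(-1/589) = -H/589)
s/X(-745) = -732277/((-1/589*(-745))) = -732277/745/589 = -732277*589/745 = -431311153/745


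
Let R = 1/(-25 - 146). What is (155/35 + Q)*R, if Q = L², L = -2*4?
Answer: -479/1197 ≈ -0.40017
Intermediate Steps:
L = -8
Q = 64 (Q = (-8)² = 64)
R = -1/171 (R = 1/(-171) = -1/171 ≈ -0.0058480)
(155/35 + Q)*R = (155/35 + 64)*(-1/171) = (155*(1/35) + 64)*(-1/171) = (31/7 + 64)*(-1/171) = (479/7)*(-1/171) = -479/1197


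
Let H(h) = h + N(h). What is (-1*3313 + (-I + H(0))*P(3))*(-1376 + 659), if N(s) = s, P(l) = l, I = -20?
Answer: 2332401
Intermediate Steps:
H(h) = 2*h (H(h) = h + h = 2*h)
(-1*3313 + (-I + H(0))*P(3))*(-1376 + 659) = (-1*3313 + (-1*(-20) + 2*0)*3)*(-1376 + 659) = (-3313 + (20 + 0)*3)*(-717) = (-3313 + 20*3)*(-717) = (-3313 + 60)*(-717) = -3253*(-717) = 2332401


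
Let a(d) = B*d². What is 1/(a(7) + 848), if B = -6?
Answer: 1/554 ≈ 0.0018051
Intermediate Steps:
a(d) = -6*d²
1/(a(7) + 848) = 1/(-6*7² + 848) = 1/(-6*49 + 848) = 1/(-294 + 848) = 1/554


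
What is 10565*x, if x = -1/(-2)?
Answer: 10565/2 ≈ 5282.5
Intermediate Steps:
x = ½ (x = -1*(-½) = ½ ≈ 0.50000)
10565*x = 10565*(½) = 10565/2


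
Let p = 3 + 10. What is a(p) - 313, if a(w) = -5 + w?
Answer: -305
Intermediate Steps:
p = 13
a(p) - 313 = (-5 + 13) - 313 = 8 - 313 = -305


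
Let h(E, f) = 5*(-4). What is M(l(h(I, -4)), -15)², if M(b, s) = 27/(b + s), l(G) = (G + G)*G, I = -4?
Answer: 729/616225 ≈ 0.0011830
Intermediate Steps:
h(E, f) = -20
l(G) = 2*G² (l(G) = (2*G)*G = 2*G²)
M(l(h(I, -4)), -15)² = (27/(2*(-20)² - 15))² = (27/(2*400 - 15))² = (27/(800 - 15))² = (27/785)² = 729/616225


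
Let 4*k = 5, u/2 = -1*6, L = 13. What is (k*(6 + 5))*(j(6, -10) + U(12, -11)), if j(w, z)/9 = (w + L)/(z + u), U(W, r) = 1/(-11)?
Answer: -865/8 ≈ -108.13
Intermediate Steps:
U(W, r) = -1/11
u = -12 (u = 2*(-1*6) = 2*(-6) = -12)
k = 5/4 (k = (1/4)*5 = 5/4 ≈ 1.2500)
j(w, z) = 9*(13 + w)/(-12 + z) (j(w, z) = 9*((w + 13)/(z - 12)) = 9*((13 + w)/(-12 + z)) = 9*(13 + w)/(-12 + z))
(k*(6 + 5))*(j(6, -10) + U(12, -11)) = (5*(6 + 5)/4)*(9*(13 + 6)/(-12 - 10) - 1/11) = ((5/4)*11)*(9*19/(-22) - 1/11) = 55*(9*(-1/22)*19 - 1/11)/4 = 55*(-171/22 - 1/11)/4 = (55/4)*(-173/22) = -865/8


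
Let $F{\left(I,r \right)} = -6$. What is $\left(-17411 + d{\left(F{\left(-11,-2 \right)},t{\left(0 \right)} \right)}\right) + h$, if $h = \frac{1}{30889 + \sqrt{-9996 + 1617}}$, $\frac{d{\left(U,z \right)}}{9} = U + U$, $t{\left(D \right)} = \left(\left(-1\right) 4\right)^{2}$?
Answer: $- \frac{16715555854411}{954138700} - \frac{21 i \sqrt{19}}{954138700} \approx -17519.0 - 9.5937 \cdot 10^{-8} i$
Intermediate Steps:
$t{\left(D \right)} = 16$ ($t{\left(D \right)} = \left(-4\right)^{2} = 16$)
$d{\left(U,z \right)} = 18 U$ ($d{\left(U,z \right)} = 9 \left(U + U\right) = 9 \cdot 2 U = 18 U$)
$h = \frac{1}{30889 + 21 i \sqrt{19}}$ ($h = \frac{1}{30889 + \sqrt{-8379}} = \frac{1}{30889 + 21 i \sqrt{19}} \approx 3.2374 \cdot 10^{-5} - 9.594 \cdot 10^{-8} i$)
$\left(-17411 + d{\left(F{\left(-11,-2 \right)},t{\left(0 \right)} \right)}\right) + h = \left(-17411 + 18 \left(-6\right)\right) + \left(\frac{30889}{954138700} - \frac{21 i \sqrt{19}}{954138700}\right) = \left(-17411 - 108\right) + \left(\frac{30889}{954138700} - \frac{21 i \sqrt{19}}{954138700}\right) = -17519 + \left(\frac{30889}{954138700} - \frac{21 i \sqrt{19}}{954138700}\right) = - \frac{16715555854411}{954138700} - \frac{21 i \sqrt{19}}{954138700}$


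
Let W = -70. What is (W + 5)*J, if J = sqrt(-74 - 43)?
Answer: -195*I*sqrt(13) ≈ -703.08*I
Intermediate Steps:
J = 3*I*sqrt(13) (J = sqrt(-117) = 3*I*sqrt(13) ≈ 10.817*I)
(W + 5)*J = (-70 + 5)*(3*I*sqrt(13)) = -195*I*sqrt(13)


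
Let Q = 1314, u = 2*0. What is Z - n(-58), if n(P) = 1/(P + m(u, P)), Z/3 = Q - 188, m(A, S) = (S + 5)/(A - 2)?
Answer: 212816/63 ≈ 3378.0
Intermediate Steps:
u = 0
m(A, S) = (5 + S)/(-2 + A)
Z = 3378 (Z = 3*(1314 - 188) = 3*1126 = 3378)
n(P) = 1/(-5/2 + P/2) (n(P) = 1/(P + (5 + P)/(-2 + 0)) = 1/(P + (5 + P)/(-2)) = 1/(P - (5 + P)/2) = 1/(P + (-5/2 - P/2)) = 1/(-5/2 + P/2))
Z - n(-58) = 3378 - 2/(-5 - 58) = 3378 - 2/(-63) = 3378 - 2*(-1)/63 = 3378 - 1*(-2/63) = 3378 + 2/63 = 212816/63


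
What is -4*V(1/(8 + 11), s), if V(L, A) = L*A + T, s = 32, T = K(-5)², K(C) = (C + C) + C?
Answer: -17228/19 ≈ -906.74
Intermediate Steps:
K(C) = 3*C (K(C) = 2*C + C = 3*C)
T = 225 (T = (3*(-5))² = (-15)² = 225)
V(L, A) = 225 + A*L (V(L, A) = L*A + 225 = A*L + 225 = 225 + A*L)
-4*V(1/(8 + 11), s) = -4*(225 + 32/(8 + 11)) = -4*(225 + 32/19) = -4*4307/19 = -17228/19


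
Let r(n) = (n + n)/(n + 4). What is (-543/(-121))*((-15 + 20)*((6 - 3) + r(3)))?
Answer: 73305/847 ≈ 86.547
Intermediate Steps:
r(n) = 2*n/(4 + n) (r(n) = (2*n)/(4 + n) = 2*n/(4 + n))
(-543/(-121))*((-15 + 20)*((6 - 3) + r(3))) = (-543/(-121))*((-15 + 20)*((6 - 3) + 2*3/(4 + 3))) = (-543*(-1/121))*(5*(3 + 2*3/7)) = 543*(5*(3 + 2*3*(1/7)))/121 = 543*(5*(3 + 6/7))/121 = 543*(5*(27/7))/121 = (543/121)*(135/7) = 73305/847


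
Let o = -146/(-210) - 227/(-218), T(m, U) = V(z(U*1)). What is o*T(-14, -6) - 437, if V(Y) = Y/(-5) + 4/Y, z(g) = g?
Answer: -74862979/171675 ≈ -436.07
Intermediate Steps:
V(Y) = 4/Y - Y/5 (V(Y) = Y*(-1/5) + 4/Y = -Y/5 + 4/Y = 4/Y - Y/5)
T(m, U) = 4/U - U/5 (T(m, U) = 4/((U*1)) - U/5 = 4/U - U/5)
o = 39749/22890 (o = -146*(-1/210) - 227*(-1/218) = 73/105 + 227/218 = 39749/22890 ≈ 1.7365)
o*T(-14, -6) - 437 = 39749*(4/(-6) - 1/5*(-6))/22890 - 437 = 39749*(4*(-1/6) + 6/5)/22890 - 437 = 39749*(-2/3 + 6/5)/22890 - 437 = (39749/22890)*(8/15) - 437 = 158996/171675 - 437 = -74862979/171675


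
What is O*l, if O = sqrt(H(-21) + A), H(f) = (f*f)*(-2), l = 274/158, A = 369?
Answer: 411*I*sqrt(57)/79 ≈ 39.278*I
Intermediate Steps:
l = 137/79 (l = 274*(1/158) = 137/79 ≈ 1.7342)
H(f) = -2*f**2 (H(f) = f**2*(-2) = -2*f**2)
O = 3*I*sqrt(57) (O = sqrt(-2*(-21)**2 + 369) = sqrt(-2*441 + 369) = sqrt(-882 + 369) = sqrt(-513) = 3*I*sqrt(57) ≈ 22.65*I)
O*l = (3*I*sqrt(57))*(137/79) = 411*I*sqrt(57)/79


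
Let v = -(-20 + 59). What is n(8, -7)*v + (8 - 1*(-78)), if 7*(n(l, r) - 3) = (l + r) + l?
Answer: -568/7 ≈ -81.143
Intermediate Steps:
n(l, r) = 3 + r/7 + 2*l/7 (n(l, r) = 3 + ((l + r) + l)/7 = 3 + (r + 2*l)/7 = 3 + (r/7 + 2*l/7) = 3 + r/7 + 2*l/7)
v = -39 (v = -1*39 = -39)
n(8, -7)*v + (8 - 1*(-78)) = (3 + (1/7)*(-7) + (2/7)*8)*(-39) + (8 - 1*(-78)) = (3 - 1 + 16/7)*(-39) + (8 + 78) = (30/7)*(-39) + 86 = -1170/7 + 86 = -568/7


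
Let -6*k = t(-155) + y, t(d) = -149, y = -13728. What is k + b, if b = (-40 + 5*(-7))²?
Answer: 47627/6 ≈ 7937.8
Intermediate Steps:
b = 5625 (b = (-40 - 35)² = (-75)² = 5625)
k = 13877/6 (k = -(-149 - 13728)/6 = -⅙*(-13877) = 13877/6 ≈ 2312.8)
k + b = 13877/6 + 5625 = 47627/6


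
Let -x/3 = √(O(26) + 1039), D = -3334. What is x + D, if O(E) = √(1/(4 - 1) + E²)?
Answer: -3334 - √(9351 + 3*√6087) ≈ -3431.9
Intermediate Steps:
O(E) = √(⅓ + E²) (O(E) = √(1/3 + E²) = √(⅓ + E²))
x = -3*√(1039 + √6087/3) (x = -3*√(√(3 + 9*26²)/3 + 1039) = -3*√(√(3 + 9*676)/3 + 1039) = -3*√(√(3 + 6084)/3 + 1039) = -3*√(√6087/3 + 1039) = -3*√(1039 + √6087/3) ≈ -97.903)
x + D = -√(9351 + 3*√6087) - 3334 = -3334 - √(9351 + 3*√6087)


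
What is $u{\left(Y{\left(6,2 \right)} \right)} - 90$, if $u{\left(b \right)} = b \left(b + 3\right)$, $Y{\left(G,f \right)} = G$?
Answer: $-36$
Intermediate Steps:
$u{\left(b \right)} = b \left(3 + b\right)$
$u{\left(Y{\left(6,2 \right)} \right)} - 90 = 6 \left(3 + 6\right) - 90 = 6 \cdot 9 - 90 = 54 - 90 = -36$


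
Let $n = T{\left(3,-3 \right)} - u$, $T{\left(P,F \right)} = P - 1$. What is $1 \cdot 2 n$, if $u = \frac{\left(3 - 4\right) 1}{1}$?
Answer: $6$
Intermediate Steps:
$T{\left(P,F \right)} = -1 + P$
$u = -1$ ($u = \left(-1\right) 1 \cdot 1 = \left(-1\right) 1 = -1$)
$n = 3$ ($n = \left(-1 + 3\right) - -1 = 2 + 1 = 3$)
$1 \cdot 2 n = 1 \cdot 2 \cdot 3 = 2 \cdot 3 = 6$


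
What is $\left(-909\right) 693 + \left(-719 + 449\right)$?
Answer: $-630207$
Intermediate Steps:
$\left(-909\right) 693 + \left(-719 + 449\right) = -629937 - 270 = -630207$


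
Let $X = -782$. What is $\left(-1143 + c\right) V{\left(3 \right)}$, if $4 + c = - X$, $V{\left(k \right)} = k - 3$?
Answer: $0$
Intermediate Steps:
$V{\left(k \right)} = -3 + k$ ($V{\left(k \right)} = k - 3 = -3 + k$)
$c = 778$ ($c = -4 - -782 = -4 + 782 = 778$)
$\left(-1143 + c\right) V{\left(3 \right)} = \left(-1143 + 778\right) \left(-3 + 3\right) = \left(-365\right) 0 = 0$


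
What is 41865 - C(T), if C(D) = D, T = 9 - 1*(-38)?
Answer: 41818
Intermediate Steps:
T = 47 (T = 9 + 38 = 47)
41865 - C(T) = 41865 - 1*47 = 41865 - 47 = 41818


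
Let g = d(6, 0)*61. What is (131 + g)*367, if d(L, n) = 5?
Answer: 160012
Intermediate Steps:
g = 305 (g = 5*61 = 305)
(131 + g)*367 = (131 + 305)*367 = 436*367 = 160012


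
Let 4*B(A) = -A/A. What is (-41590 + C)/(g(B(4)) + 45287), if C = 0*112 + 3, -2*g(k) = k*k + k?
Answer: -1330784/1449187 ≈ -0.91830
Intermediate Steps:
B(A) = -¼ (B(A) = (-A/A)/4 = (-1*1)/4 = (¼)*(-1) = -¼)
g(k) = -k/2 - k²/2 (g(k) = -(k*k + k)/2 = -(k² + k)/2 = -(k + k²)/2 = -k/2 - k²/2)
C = 3 (C = 0 + 3 = 3)
(-41590 + C)/(g(B(4)) + 45287) = (-41590 + 3)/(-½*(-¼)*(1 - ¼) + 45287) = -41587/(-½*(-¼)*¾ + 45287) = -41587/(3/32 + 45287) = -41587/1449187/32 = -41587*32/1449187 = -1330784/1449187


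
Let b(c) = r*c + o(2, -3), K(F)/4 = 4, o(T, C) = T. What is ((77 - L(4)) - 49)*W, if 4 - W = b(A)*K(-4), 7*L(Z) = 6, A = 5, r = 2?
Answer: -35720/7 ≈ -5102.9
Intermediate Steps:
K(F) = 16 (K(F) = 4*4 = 16)
L(Z) = 6/7 (L(Z) = (⅐)*6 = 6/7)
b(c) = 2 + 2*c (b(c) = 2*c + 2 = 2 + 2*c)
W = -188 (W = 4 - (2 + 2*5)*16 = 4 - (2 + 10)*16 = 4 - 12*16 = 4 - 1*192 = 4 - 192 = -188)
((77 - L(4)) - 49)*W = ((77 - 1*6/7) - 49)*(-188) = ((77 - 6/7) - 49)*(-188) = (533/7 - 49)*(-188) = (190/7)*(-188) = -35720/7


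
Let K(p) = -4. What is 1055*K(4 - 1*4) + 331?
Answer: -3889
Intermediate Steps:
1055*K(4 - 1*4) + 331 = 1055*(-4) + 331 = -4220 + 331 = -3889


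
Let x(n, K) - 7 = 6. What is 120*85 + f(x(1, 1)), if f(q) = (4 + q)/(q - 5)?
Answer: 81617/8 ≈ 10202.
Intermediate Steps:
x(n, K) = 13 (x(n, K) = 7 + 6 = 13)
f(q) = (4 + q)/(-5 + q)
120*85 + f(x(1, 1)) = 120*85 + (4 + 13)/(-5 + 13) = 10200 + 17/8 = 81617/8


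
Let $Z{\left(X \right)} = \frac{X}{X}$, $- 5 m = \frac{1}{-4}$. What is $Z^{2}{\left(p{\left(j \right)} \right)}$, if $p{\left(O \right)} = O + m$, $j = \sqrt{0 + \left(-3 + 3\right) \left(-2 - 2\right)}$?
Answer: $1$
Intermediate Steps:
$m = \frac{1}{20}$ ($m = - \frac{1}{5 \left(-4\right)} = \left(- \frac{1}{5}\right) \left(- \frac{1}{4}\right) = \frac{1}{20} \approx 0.05$)
$j = 0$ ($j = \sqrt{0 + 0 \left(-4\right)} = \sqrt{0 + 0} = \sqrt{0} = 0$)
$p{\left(O \right)} = \frac{1}{20} + O$ ($p{\left(O \right)} = O + \frac{1}{20} = \frac{1}{20} + O$)
$Z{\left(X \right)} = 1$
$Z^{2}{\left(p{\left(j \right)} \right)} = 1^{2} = 1$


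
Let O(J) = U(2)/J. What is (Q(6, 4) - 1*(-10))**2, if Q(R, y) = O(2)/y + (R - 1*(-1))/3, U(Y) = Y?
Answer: 22801/144 ≈ 158.34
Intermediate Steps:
O(J) = 2/J
Q(R, y) = 1/3 + 1/y + R/3 (Q(R, y) = (2/2)/y + (R - 1*(-1))/3 = (2*(1/2))/y + (R + 1)*(1/3) = 1/y + (1 + R)*(1/3) = 1/y + (1/3 + R/3) = 1/3 + 1/y + R/3)
(Q(6, 4) - 1*(-10))**2 = ((1/3)*(3 + 4*(1 + 6))/4 - 1*(-10))**2 = ((1/3)*(1/4)*(3 + 4*7) + 10)**2 = ((1/3)*(1/4)*(3 + 28) + 10)**2 = ((1/3)*(1/4)*31 + 10)**2 = (31/12 + 10)**2 = (151/12)**2 = 22801/144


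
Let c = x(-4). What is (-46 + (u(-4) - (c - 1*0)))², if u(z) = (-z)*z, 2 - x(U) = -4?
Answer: 4624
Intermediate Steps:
x(U) = 6 (x(U) = 2 - 1*(-4) = 2 + 4 = 6)
c = 6
u(z) = -z²
(-46 + (u(-4) - (c - 1*0)))² = (-46 + (-1*(-4)² - (6 - 1*0)))² = (-46 + (-1*16 - (6 + 0)))² = (-46 + (-16 - 1*6))² = (-46 + (-16 - 6))² = (-46 - 22)² = (-68)² = 4624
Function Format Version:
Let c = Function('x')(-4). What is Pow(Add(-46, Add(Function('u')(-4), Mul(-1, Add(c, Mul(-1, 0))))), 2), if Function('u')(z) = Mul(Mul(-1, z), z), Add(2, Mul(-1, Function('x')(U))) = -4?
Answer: 4624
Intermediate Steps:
Function('x')(U) = 6 (Function('x')(U) = Add(2, Mul(-1, -4)) = Add(2, 4) = 6)
c = 6
Function('u')(z) = Mul(-1, Pow(z, 2))
Pow(Add(-46, Add(Function('u')(-4), Mul(-1, Add(c, Mul(-1, 0))))), 2) = Pow(Add(-46, Add(Mul(-1, Pow(-4, 2)), Mul(-1, Add(6, Mul(-1, 0))))), 2) = Pow(Add(-46, Add(Mul(-1, 16), Mul(-1, Add(6, 0)))), 2) = Pow(Add(-46, Add(-16, Mul(-1, 6))), 2) = Pow(Add(-46, Add(-16, -6)), 2) = Pow(Add(-46, -22), 2) = Pow(-68, 2) = 4624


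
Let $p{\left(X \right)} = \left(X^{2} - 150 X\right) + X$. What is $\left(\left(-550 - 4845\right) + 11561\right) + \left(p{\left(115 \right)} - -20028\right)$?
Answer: $22284$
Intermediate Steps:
$p{\left(X \right)} = X^{2} - 149 X$
$\left(\left(-550 - 4845\right) + 11561\right) + \left(p{\left(115 \right)} - -20028\right) = \left(\left(-550 - 4845\right) + 11561\right) + \left(115 \left(-149 + 115\right) - -20028\right) = \left(-5395 + 11561\right) + \left(115 \left(-34\right) + 20028\right) = 6166 + \left(-3910 + 20028\right) = 6166 + 16118 = 22284$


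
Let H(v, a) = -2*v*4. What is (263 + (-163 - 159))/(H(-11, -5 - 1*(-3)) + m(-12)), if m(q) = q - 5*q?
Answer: -59/136 ≈ -0.43382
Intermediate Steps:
m(q) = -4*q
H(v, a) = -8*v
(263 + (-163 - 159))/(H(-11, -5 - 1*(-3)) + m(-12)) = (263 + (-163 - 159))/(-8*(-11) - 4*(-12)) = (263 - 322)/(88 + 48) = -59/136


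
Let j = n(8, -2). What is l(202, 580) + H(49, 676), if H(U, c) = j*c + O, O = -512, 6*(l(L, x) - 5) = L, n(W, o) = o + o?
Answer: -9532/3 ≈ -3177.3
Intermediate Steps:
n(W, o) = 2*o
j = -4 (j = 2*(-2) = -4)
l(L, x) = 5 + L/6
H(U, c) = -512 - 4*c (H(U, c) = -4*c - 512 = -512 - 4*c)
l(202, 580) + H(49, 676) = (5 + (⅙)*202) + (-512 - 4*676) = (5 + 101/3) + (-512 - 2704) = 116/3 - 3216 = -9532/3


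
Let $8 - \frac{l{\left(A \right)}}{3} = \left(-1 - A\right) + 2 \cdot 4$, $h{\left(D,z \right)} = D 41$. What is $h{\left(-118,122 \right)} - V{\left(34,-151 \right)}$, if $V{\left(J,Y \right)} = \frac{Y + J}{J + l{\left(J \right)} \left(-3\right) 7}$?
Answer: $- \frac{807955}{167} \approx -4838.1$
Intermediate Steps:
$h{\left(D,z \right)} = 41 D$
$l{\left(A \right)} = 3 + 3 A$ ($l{\left(A \right)} = 24 - 3 \left(\left(-1 - A\right) + 2 \cdot 4\right) = 24 - 3 \left(\left(-1 - A\right) + 8\right) = 24 - 3 \left(7 - A\right) = 24 + \left(-21 + 3 A\right) = 3 + 3 A$)
$V{\left(J,Y \right)} = \frac{J + Y}{-63 - 62 J}$ ($V{\left(J,Y \right)} = \frac{Y + J}{J + \left(3 + 3 J\right) \left(-3\right) 7} = \frac{J + Y}{J + \left(-9 - 9 J\right) 7} = \frac{J + Y}{J - \left(63 + 63 J\right)} = \frac{J + Y}{-63 - 62 J}$)
$h{\left(-118,122 \right)} - V{\left(34,-151 \right)} = 41 \left(-118\right) - \frac{34 - 151}{-63 - 2108} = -4838 - \frac{1}{-63 - 2108} \left(-117\right) = -4838 - \frac{1}{-2171} \left(-117\right) = -4838 - \left(- \frac{1}{2171}\right) \left(-117\right) = -4838 - \frac{9}{167} = - \frac{807955}{167}$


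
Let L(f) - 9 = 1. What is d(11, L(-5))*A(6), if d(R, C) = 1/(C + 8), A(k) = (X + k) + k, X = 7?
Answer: 19/18 ≈ 1.0556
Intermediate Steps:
A(k) = 7 + 2*k (A(k) = (7 + k) + k = 7 + 2*k)
L(f) = 10 (L(f) = 9 + 1 = 10)
d(R, C) = 1/(8 + C)
d(11, L(-5))*A(6) = (7 + 2*6)/(8 + 10) = (7 + 12)/18 = (1/18)*19 = 19/18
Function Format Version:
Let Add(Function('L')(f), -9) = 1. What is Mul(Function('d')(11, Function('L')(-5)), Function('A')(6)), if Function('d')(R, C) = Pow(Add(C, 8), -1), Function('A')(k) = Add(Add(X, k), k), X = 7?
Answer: Rational(19, 18) ≈ 1.0556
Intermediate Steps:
Function('A')(k) = Add(7, Mul(2, k)) (Function('A')(k) = Add(Add(7, k), k) = Add(7, Mul(2, k)))
Function('L')(f) = 10 (Function('L')(f) = Add(9, 1) = 10)
Function('d')(R, C) = Pow(Add(8, C), -1)
Mul(Function('d')(11, Function('L')(-5)), Function('A')(6)) = Mul(Pow(Add(8, 10), -1), Add(7, Mul(2, 6))) = Mul(Pow(18, -1), Add(7, 12)) = Mul(Rational(1, 18), 19) = Rational(19, 18)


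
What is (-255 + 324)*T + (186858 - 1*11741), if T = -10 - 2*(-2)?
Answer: 174703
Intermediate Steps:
T = -6 (T = -10 - 1*(-4) = -10 + 4 = -6)
(-255 + 324)*T + (186858 - 1*11741) = (-255 + 324)*(-6) + (186858 - 1*11741) = 69*(-6) + (186858 - 11741) = -414 + 175117 = 174703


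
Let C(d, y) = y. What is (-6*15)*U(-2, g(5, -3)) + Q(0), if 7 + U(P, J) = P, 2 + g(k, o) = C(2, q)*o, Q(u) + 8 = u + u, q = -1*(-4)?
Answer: 802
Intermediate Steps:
q = 4
Q(u) = -8 + 2*u (Q(u) = -8 + (u + u) = -8 + 2*u)
g(k, o) = -2 + 4*o
U(P, J) = -7 + P
(-6*15)*U(-2, g(5, -3)) + Q(0) = (-6*15)*(-7 - 2) + (-8 + 2*0) = -90*(-9) + (-8 + 0) = 810 - 8 = 802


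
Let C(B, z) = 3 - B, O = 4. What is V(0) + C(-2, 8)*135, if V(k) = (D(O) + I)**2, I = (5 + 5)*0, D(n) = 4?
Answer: 691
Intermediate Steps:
I = 0 (I = 10*0 = 0)
V(k) = 16 (V(k) = (4 + 0)**2 = 4**2 = 16)
V(0) + C(-2, 8)*135 = 16 + (3 - 1*(-2))*135 = 16 + (3 + 2)*135 = 16 + 5*135 = 16 + 675 = 691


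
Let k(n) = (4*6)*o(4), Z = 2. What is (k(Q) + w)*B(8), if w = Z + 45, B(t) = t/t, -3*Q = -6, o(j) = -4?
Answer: -49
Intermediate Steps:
Q = 2 (Q = -⅓*(-6) = 2)
B(t) = 1
k(n) = -96 (k(n) = (4*6)*(-4) = 24*(-4) = -96)
w = 47 (w = 2 + 45 = 47)
(k(Q) + w)*B(8) = (-96 + 47)*1 = -49*1 = -49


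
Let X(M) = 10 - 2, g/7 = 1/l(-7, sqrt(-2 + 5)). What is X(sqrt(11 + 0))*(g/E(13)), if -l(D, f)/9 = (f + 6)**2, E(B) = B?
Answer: -56/3267 + 224*sqrt(3)/42471 ≈ -0.0080059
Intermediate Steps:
l(D, f) = -9*(6 + f)**2 (l(D, f) = -9*(f + 6)**2 = -9*(6 + f)**2)
g = -7/(9*(6 + sqrt(3))**2) (g = 7/((-9*(6 + sqrt(-2 + 5))**2)) = 7/((-9*(6 + sqrt(3))**2)) = 7*(-1/(9*(6 + sqrt(3))**2)) = -7/(9*(6 + sqrt(3))**2) ≈ -0.013010)
X(M) = 8
X(sqrt(11 + 0))*(g/E(13)) = 8*((-91/3267 + 28*sqrt(3)/3267)/13) = 8*((-91/3267 + 28*sqrt(3)/3267)*(1/13)) = 8*(-7/3267 + 28*sqrt(3)/42471) = -56/3267 + 224*sqrt(3)/42471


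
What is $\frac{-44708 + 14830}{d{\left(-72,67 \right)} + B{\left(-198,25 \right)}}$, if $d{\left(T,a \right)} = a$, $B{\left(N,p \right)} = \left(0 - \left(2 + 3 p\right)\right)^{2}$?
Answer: $- \frac{14939}{2998} \approx -4.983$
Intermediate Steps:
$B{\left(N,p \right)} = \left(-2 - 3 p\right)^{2}$ ($B{\left(N,p \right)} = \left(0 - \left(2 + 3 p\right)\right)^{2} = \left(-2 - 3 p\right)^{2}$)
$\frac{-44708 + 14830}{d{\left(-72,67 \right)} + B{\left(-198,25 \right)}} = \frac{-44708 + 14830}{67 + \left(2 + 3 \cdot 25\right)^{2}} = - \frac{29878}{67 + \left(2 + 75\right)^{2}} = - \frac{29878}{67 + 77^{2}} = - \frac{29878}{67 + 5929} = - \frac{29878}{5996} = \left(-29878\right) \frac{1}{5996} = - \frac{14939}{2998}$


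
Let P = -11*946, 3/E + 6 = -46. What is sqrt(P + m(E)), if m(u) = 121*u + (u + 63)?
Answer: I*sqrt(6996626)/26 ≈ 101.74*I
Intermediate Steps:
E = -3/52 (E = 3/(-6 - 46) = 3/(-52) = 3*(-1/52) = -3/52 ≈ -0.057692)
m(u) = 63 + 122*u (m(u) = 121*u + (63 + u) = 63 + 122*u)
P = -10406
sqrt(P + m(E)) = sqrt(-10406 + (63 + 122*(-3/52))) = sqrt(-10406 + (63 - 183/26)) = sqrt(-10406 + 1455/26) = sqrt(-269101/26) = I*sqrt(6996626)/26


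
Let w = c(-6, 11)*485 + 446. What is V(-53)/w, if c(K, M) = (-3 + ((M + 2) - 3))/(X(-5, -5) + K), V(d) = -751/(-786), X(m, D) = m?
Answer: 8261/1187646 ≈ 0.0069558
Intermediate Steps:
V(d) = 751/786 (V(d) = -751*(-1/786) = 751/786)
c(K, M) = (-4 + M)/(-5 + K) (c(K, M) = (-3 + ((M + 2) - 3))/(-5 + K) = (-3 + ((2 + M) - 3))/(-5 + K) = (-3 + (-1 + M))/(-5 + K) = (-4 + M)/(-5 + K))
w = 1511/11 (w = ((-4 + 11)/(-5 - 6))*485 + 446 = (7/(-11))*485 + 446 = -1/11*7*485 + 446 = -7/11*485 + 446 = -3395/11 + 446 = 1511/11 ≈ 137.36)
V(-53)/w = 751/(786*(1511/11)) = (751/786)*(11/1511) = 8261/1187646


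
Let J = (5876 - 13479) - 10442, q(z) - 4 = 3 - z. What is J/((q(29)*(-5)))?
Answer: -3609/22 ≈ -164.05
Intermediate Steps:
q(z) = 7 - z (q(z) = 4 + (3 - z) = 7 - z)
J = -18045 (J = -7603 - 10442 = -18045)
J/((q(29)*(-5))) = -18045*(-1/(5*(7 - 1*29))) = -18045*(-1/(5*(7 - 29))) = -18045/((-22*(-5))) = -18045/110 = -18045*1/110 = -3609/22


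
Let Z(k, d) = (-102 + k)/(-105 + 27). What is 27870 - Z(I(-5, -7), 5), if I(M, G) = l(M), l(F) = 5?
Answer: 2173763/78 ≈ 27869.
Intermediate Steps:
I(M, G) = 5
Z(k, d) = 17/13 - k/78 (Z(k, d) = (-102 + k)/(-78) = (-102 + k)*(-1/78) = 17/13 - k/78)
27870 - Z(I(-5, -7), 5) = 27870 - (17/13 - 1/78*5) = 27870 - (17/13 - 5/78) = 27870 - 1*97/78 = 27870 - 97/78 = 2173763/78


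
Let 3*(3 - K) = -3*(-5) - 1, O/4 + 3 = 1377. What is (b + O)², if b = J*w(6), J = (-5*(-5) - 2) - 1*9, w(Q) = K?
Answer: 269550724/9 ≈ 2.9950e+7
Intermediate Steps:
O = 5496 (O = -12 + 4*1377 = -12 + 5508 = 5496)
K = -5/3 (K = 3 - (-3*(-5) - 1)/3 = 3 - (15 - 1)/3 = 3 - ⅓*14 = 3 - 14/3 = -5/3 ≈ -1.6667)
w(Q) = -5/3
J = 14 (J = (25 - 2) - 9 = 23 - 9 = 14)
b = -70/3 (b = 14*(-5/3) = -70/3 ≈ -23.333)
(b + O)² = (-70/3 + 5496)² = (16418/3)² = 269550724/9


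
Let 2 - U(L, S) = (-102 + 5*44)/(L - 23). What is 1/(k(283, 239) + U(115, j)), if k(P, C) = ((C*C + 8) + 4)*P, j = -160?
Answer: 46/743757427 ≈ 6.1848e-8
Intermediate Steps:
U(L, S) = 2 - 118/(-23 + L) (U(L, S) = 2 - (-102 + 5*44)/(L - 23) = 2 - (-102 + 220)/(-23 + L) = 2 - 118/(-23 + L))
k(P, C) = P*(12 + C²) (k(P, C) = ((C² + 8) + 4)*P = ((8 + C²) + 4)*P = (12 + C²)*P = P*(12 + C²))
1/(k(283, 239) + U(115, j)) = 1/(283*(12 + 239²) + 2*(-82 + 115)/(-23 + 115)) = 1/(283*(12 + 57121) + 2*33/92) = 1/(283*57133 + 2*(1/92)*33) = 1/(16168639 + 33/46) = 1/(743757427/46) = 46/743757427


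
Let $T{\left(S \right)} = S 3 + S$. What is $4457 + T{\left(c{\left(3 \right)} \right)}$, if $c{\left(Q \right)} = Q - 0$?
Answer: $4469$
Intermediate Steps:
$c{\left(Q \right)} = Q$ ($c{\left(Q \right)} = Q + 0 = Q$)
$T{\left(S \right)} = 4 S$ ($T{\left(S \right)} = 3 S + S = 4 S$)
$4457 + T{\left(c{\left(3 \right)} \right)} = 4457 + 4 \cdot 3 = 4457 + 12 = 4469$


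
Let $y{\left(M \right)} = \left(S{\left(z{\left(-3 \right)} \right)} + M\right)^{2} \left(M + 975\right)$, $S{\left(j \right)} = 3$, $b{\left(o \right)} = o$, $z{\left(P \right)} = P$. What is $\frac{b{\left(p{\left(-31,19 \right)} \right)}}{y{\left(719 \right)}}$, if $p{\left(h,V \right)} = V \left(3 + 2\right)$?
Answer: $\frac{5}{46476584} \approx 1.0758 \cdot 10^{-7}$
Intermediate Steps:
$p{\left(h,V \right)} = 5 V$ ($p{\left(h,V \right)} = V 5 = 5 V$)
$y{\left(M \right)} = \left(3 + M\right)^{2} \left(975 + M\right)$ ($y{\left(M \right)} = \left(3 + M\right)^{2} \left(M + 975\right) = \left(3 + M\right)^{2} \left(975 + M\right)$)
$\frac{b{\left(p{\left(-31,19 \right)} \right)}}{y{\left(719 \right)}} = \frac{5 \cdot 19}{\left(3 + 719\right)^{2} \left(975 + 719\right)} = \frac{95}{722^{2} \cdot 1694} = \frac{95}{521284 \cdot 1694} = \frac{95}{883055096} = 95 \cdot \frac{1}{883055096} = \frac{5}{46476584}$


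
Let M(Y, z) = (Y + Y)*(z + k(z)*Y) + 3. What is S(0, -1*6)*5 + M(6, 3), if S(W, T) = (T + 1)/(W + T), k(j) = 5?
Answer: 2419/6 ≈ 403.17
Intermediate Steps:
S(W, T) = (1 + T)/(T + W)
M(Y, z) = 3 + 2*Y*(z + 5*Y) (M(Y, z) = (Y + Y)*(z + 5*Y) + 3 = (2*Y)*(z + 5*Y) + 3 = 2*Y*(z + 5*Y) + 3 = 3 + 2*Y*(z + 5*Y))
S(0, -1*6)*5 + M(6, 3) = ((1 - 1*6)/(-1*6 + 0))*5 + (3 + 10*6**2 + 2*6*3) = ((1 - 6)/(-6 + 0))*5 + (3 + 10*36 + 36) = (-5/(-6))*5 + (3 + 360 + 36) = -1/6*(-5)*5 + 399 = (5/6)*5 + 399 = 25/6 + 399 = 2419/6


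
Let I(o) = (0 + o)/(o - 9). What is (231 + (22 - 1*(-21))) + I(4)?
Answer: 1366/5 ≈ 273.20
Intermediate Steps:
I(o) = o/(-9 + o)
(231 + (22 - 1*(-21))) + I(4) = (231 + (22 - 1*(-21))) + 4/(-9 + 4) = (231 + (22 + 21)) + 4/(-5) = (231 + 43) + 4*(-⅕) = 274 - ⅘ = 1366/5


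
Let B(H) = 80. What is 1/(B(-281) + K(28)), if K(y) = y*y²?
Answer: 1/22032 ≈ 4.5389e-5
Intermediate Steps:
K(y) = y³
1/(B(-281) + K(28)) = 1/(80 + 28³) = 1/(80 + 21952) = 1/22032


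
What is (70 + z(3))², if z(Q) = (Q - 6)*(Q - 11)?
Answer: 8836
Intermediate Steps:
z(Q) = (-11 + Q)*(-6 + Q) (z(Q) = (-6 + Q)*(-11 + Q) = (-11 + Q)*(-6 + Q))
(70 + z(3))² = (70 + (66 + 3² - 17*3))² = (70 + (66 + 9 - 51))² = (70 + 24)² = 94² = 8836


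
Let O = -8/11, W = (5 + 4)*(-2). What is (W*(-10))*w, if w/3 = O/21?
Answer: -1440/77 ≈ -18.701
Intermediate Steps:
W = -18 (W = 9*(-2) = -18)
O = -8/11 (O = -8*1/11 = -8/11 ≈ -0.72727)
w = -8/77 (w = 3*(-8/11/21) = 3*(-8/11*1/21) = 3*(-8/231) = -8/77 ≈ -0.10390)
(W*(-10))*w = -18*(-10)*(-8/77) = 180*(-8/77) = -1440/77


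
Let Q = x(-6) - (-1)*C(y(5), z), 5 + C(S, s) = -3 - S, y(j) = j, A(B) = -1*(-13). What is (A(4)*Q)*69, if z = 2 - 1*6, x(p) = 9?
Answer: -3588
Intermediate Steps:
A(B) = 13
z = -4 (z = 2 - 6 = -4)
C(S, s) = -8 - S (C(S, s) = -5 + (-3 - S) = -8 - S)
Q = -4 (Q = 9 - (-1)*(-8 - 1*5) = 9 - (-1)*(-8 - 5) = 9 - (-1)*(-13) = 9 - 1*13 = 9 - 13 = -4)
(A(4)*Q)*69 = (13*(-4))*69 = -52*69 = -3588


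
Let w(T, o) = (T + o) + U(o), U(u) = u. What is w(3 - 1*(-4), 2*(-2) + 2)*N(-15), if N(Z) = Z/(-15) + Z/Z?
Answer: 6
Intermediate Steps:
N(Z) = 1 - Z/15 (N(Z) = Z*(-1/15) + 1 = -Z/15 + 1 = 1 - Z/15)
w(T, o) = T + 2*o (w(T, o) = (T + o) + o = T + 2*o)
w(3 - 1*(-4), 2*(-2) + 2)*N(-15) = ((3 - 1*(-4)) + 2*(2*(-2) + 2))*(1 - 1/15*(-15)) = ((3 + 4) + 2*(-4 + 2))*(1 + 1) = (7 + 2*(-2))*2 = (7 - 4)*2 = 3*2 = 6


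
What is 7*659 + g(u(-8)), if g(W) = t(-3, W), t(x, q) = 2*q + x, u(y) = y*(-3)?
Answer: 4658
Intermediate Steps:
u(y) = -3*y
t(x, q) = x + 2*q
g(W) = -3 + 2*W
7*659 + g(u(-8)) = 7*659 + (-3 + 2*(-3*(-8))) = 4613 + (-3 + 2*24) = 4613 + (-3 + 48) = 4613 + 45 = 4658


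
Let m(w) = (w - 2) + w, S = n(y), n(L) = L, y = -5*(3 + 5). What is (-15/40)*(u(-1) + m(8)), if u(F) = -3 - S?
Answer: -153/8 ≈ -19.125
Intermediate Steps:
y = -40 (y = -5*8 = -40)
S = -40
m(w) = -2 + 2*w (m(w) = (-2 + w) + w = -2 + 2*w)
u(F) = 37 (u(F) = -3 - 1*(-40) = -3 + 40 = 37)
(-15/40)*(u(-1) + m(8)) = (-15/40)*(37 + (-2 + 2*8)) = (-15*1/40)*(37 + (-2 + 16)) = -3*(37 + 14)/8 = -3/8*51 = -153/8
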